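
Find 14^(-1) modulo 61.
48

Using Extended Euclidean Algorithm:
gcd(14, 61) = 1
Bezout coefficients: 14 × -13 + 61 × 3 = 1
So 14 × -13 ≡ 1 (mod 61)
The inverse is -13 mod 61 = 48
Verification: 14 × 48 = 672 = 11 × 61 + 1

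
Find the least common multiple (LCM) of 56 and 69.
3864

First find GCD(56, 69) using the Euclidean algorithm:
56 = 0 × 69 + 56
69 = 1 × 56 + 13
56 = 4 × 13 + 4
13 = 3 × 4 + 1
4 = 4 × 1 + 0
GCD(56, 69) = 1

LCM formula: LCM(a, b) = (a × b) / GCD(a, b)
LCM(56, 69) = (56 × 69) / 1
LCM(56, 69) = 3864 / 1
LCM(56, 69) = 3864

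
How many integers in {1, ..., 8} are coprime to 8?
4

Prime factorization: 8 = 2^3
Using the formula φ(n) = n × Π(1 - 1/p) for each prime factor p:
φ(8) = 8 × (1 - 1/2)
φ(8) = 4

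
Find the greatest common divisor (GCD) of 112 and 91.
7

Using the Euclidean algorithm:
112 = 1 × 91 + 21
91 = 4 × 21 + 7
21 = 3 × 7 + 0

GCD(112, 91) = 7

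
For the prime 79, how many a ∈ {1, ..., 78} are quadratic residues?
For prime 79, there are (p-1)/2 = (79-1)/2 = 39 quadratic residues (excluding 0).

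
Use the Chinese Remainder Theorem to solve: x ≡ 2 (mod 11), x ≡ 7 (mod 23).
145

Using the Chinese Remainder Theorem:
M = product of moduli = 253
For equation 1: M_1 = 23, 23 ≡ 1 (mod 11), inverse of 23 mod 11 is 1 (check: 1 × 1 = 1 ≡ 1 (mod 11))
For equation 2: M_2 = 11, 11 ≡ 11 (mod 23), inverse of 11 mod 23 is 21 (check: 11 × 21 = 231 ≡ 1 (mod 23))
Combine: x ≡ Σ r_i×M_i×(M_i⁻¹ mod m_i) = 2×23×1 + 7×11×21 = 46 + 1617 = 1663
1663 mod 253 = 145
x ≡ 145 (mod 253)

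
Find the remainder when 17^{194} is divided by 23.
By Fermat: 17^{22} ≡ 1 (mod 23). 194 = 8×22 + 18. So 17^{194} ≡ 17^{18} ≡ 3 (mod 23)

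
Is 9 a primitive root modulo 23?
No

To verify, check if 9^(22/q) ≢ 1 (mod 23) for each prime divisor q of 22
Divisors of 22 = 22: [1, 2, 11, 22]
  9^(22/2) = 9^11 ≡ 1 (mod 23)
  9^(22/11) = 9^2 ≡ 12 (mod 23)
Conclusion: 9 is not a primitive root modulo 23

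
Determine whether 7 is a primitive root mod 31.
p - 1 = 30 has prime divisors 2, 3, 5. Check 7^(30/q) mod 31 for each: 7^(30/2) = 7^15 ≡ 1, 7^(30/3) = 7^10 ≡ 25, 7^(30/5) = 7^6 ≡ 4 (mod 31). Since 7^15 ≡ 1 (mod 31), the order of 7 divides 15 (in fact the order is 15) ≠ 30, so it is not a primitive root.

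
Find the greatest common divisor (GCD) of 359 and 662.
1

Using the Euclidean algorithm:
359 = 0 × 662 + 359
662 = 1 × 359 + 303
359 = 1 × 303 + 56
303 = 5 × 56 + 23
56 = 2 × 23 + 10
23 = 2 × 10 + 3
10 = 3 × 3 + 1
3 = 3 × 1 + 0

GCD(359, 662) = 1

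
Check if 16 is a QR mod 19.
By Euler's criterion: 16^{9} ≡ 1 (mod 19). Since this equals 1, 16 is a QR.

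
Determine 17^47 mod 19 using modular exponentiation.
Using Fermat: 17^{18} ≡ 1 (mod 19). 47 ≡ 11 (mod 18). So 17^{47} ≡ 17^{11} ≡ 4 (mod 19)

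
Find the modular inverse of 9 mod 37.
9^(-1) ≡ 33 (mod 37). Verification: 9 × 33 = 297 ≡ 1 (mod 37)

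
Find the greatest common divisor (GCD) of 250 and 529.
1

Using the Euclidean algorithm:
250 = 0 × 529 + 250
529 = 2 × 250 + 29
250 = 8 × 29 + 18
29 = 1 × 18 + 11
18 = 1 × 11 + 7
11 = 1 × 7 + 4
7 = 1 × 4 + 3
4 = 1 × 3 + 1
3 = 3 × 1 + 0

GCD(250, 529) = 1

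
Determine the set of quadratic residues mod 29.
QRs mod 29: {1, 4, 5, 6, 7, 9, 13, 16, 20, 22, 23, 24, 25, 28}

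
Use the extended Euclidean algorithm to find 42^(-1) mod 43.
Extended GCD: 42(-1) + 43(1) = 1. So 42^(-1) ≡ 42 ≡ 42 (mod 43). Verify: 42 × 42 = 1764 ≡ 1 (mod 43)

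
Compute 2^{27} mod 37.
6

Using successive squaring:
Binary expansion of 27: 11011
Powers of 2 mod 37 (each is the square of the previous):
  2^1 ≡ 2 (mod 37)
  2^2 ≡ 2² = 4 ≡ 4 (mod 37)
  2^4 ≡ 4² = 16 ≡ 16 (mod 37)
  2^8 ≡ 16² = 256 ≡ 34 (mod 37)
  2^16 ≡ 34² = 1156 ≡ 9 (mod 37)
27 = 16 + 8 + 2 + 1, so 2^27 = 2^16 × 2^8 × 2^2 × 2^1 ≡ 9 × 34 × 4 × 2 (mod 37)
Multiplying step by step:
  9 × 34 = 306 ≡ 10 (mod 37)
  10 × 4 = 40 ≡ 3 (mod 37)
  3 × 2 = 6 ≡ 6 (mod 37)
Result: 2^27 ≡ 6 (mod 37)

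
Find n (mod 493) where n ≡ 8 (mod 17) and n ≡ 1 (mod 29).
M = 17 × 29 = 493. M₁ = 29, y₁ ≡ 10 (mod 17). M₂ = 17, y₂ ≡ 12 (mod 29). n = 8×29×10 + 1×17×12 ≡ 59 (mod 493)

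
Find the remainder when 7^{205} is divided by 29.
By Fermat: 7^{28} ≡ 1 (mod 29). 205 = 7×28 + 9. So 7^{205} ≡ 7^{9} ≡ 20 (mod 29)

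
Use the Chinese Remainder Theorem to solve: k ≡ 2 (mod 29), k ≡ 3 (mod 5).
118

Using the Chinese Remainder Theorem:
M = product of moduli = 145
For equation 1: M_1 = 5, 5 ≡ 5 (mod 29), inverse of 5 mod 29 is 6 (check: 5 × 6 = 30 ≡ 1 (mod 29))
For equation 2: M_2 = 29, 29 ≡ 4 (mod 5), inverse of 29 mod 5 is 4 (check: 4 × 4 = 16 ≡ 1 (mod 5))
Combine: k ≡ Σ r_i×M_i×(M_i⁻¹ mod m_i) = 2×5×6 + 3×29×4 = 60 + 348 = 408
408 mod 145 = 118
k ≡ 118 (mod 145)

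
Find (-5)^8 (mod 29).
(-5) ≡ 24 (mod 29). 8 = 8 (binary 1000). Repeated squaring mod 29: 24^1 ≡ 24; 24^2 ≡ 24² = 576 ≡ 25; 24^4 ≡ 25² = 625 ≡ 16; 24^8 ≡ 16² = 256 ≡ 24. So (-5)^8 ≡ 24 (mod 29).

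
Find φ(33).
20

Prime factorization: 33 = 3 × 11
Using the formula φ(n) = n × Π(1 - 1/p) for each prime factor p:
φ(33) = 33 × (1 - 1/3) × (1 - 1/11)
φ(33) = 20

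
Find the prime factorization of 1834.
2 × 7 × 131

Divide by primes starting from smallest:
1834 ÷ 2 = 917
917 ÷ 7 = 131
131 ÷ 131 = 1

1834 = 2 × 7 × 131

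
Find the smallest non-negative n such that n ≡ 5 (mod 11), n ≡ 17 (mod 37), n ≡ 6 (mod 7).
720

Using the Chinese Remainder Theorem:
M = product of moduli = 2849
For equation 1: M_1 = 259, 259 ≡ 6 (mod 11), inverse of 259 mod 11 is 2 (check: 6 × 2 = 12 ≡ 1 (mod 11))
For equation 2: M_2 = 77, 77 ≡ 3 (mod 37), inverse of 77 mod 37 is 25 (check: 3 × 25 = 75 ≡ 1 (mod 37))
For equation 3: M_3 = 407, 407 ≡ 1 (mod 7), inverse of 407 mod 7 is 1 (check: 1 × 1 = 1 ≡ 1 (mod 7))
Combine: n ≡ Σ r_i×M_i×(M_i⁻¹ mod m_i) = 5×259×2 + 17×77×25 + 6×407×1 = 2590 + 32725 + 2442 = 37757
37757 mod 2849 = 720
n ≡ 720 (mod 2849)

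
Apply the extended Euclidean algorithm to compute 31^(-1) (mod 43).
Extended GCD: 31(-18) + 43(13) = 1. So 31^(-1) ≡ 25 ≡ 25 (mod 43). Verify: 31 × 25 = 775 ≡ 1 (mod 43)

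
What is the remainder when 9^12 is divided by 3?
Using repeated squaring. 9 ≡ 0 (mod 3). 12 = 8 + 4 (binary 1100). Repeated squaring mod 3: 0^1 ≡ 0; 0^2 ≡ 0² = 0 ≡ 0; 0^4 ≡ 0² = 0 ≡ 0; 0^8 ≡ 0² = 0 ≡ 0. Multiply: 9^12 ≡ 0^8 × 0^4 ≡ 0 × 0 (mod 3): 0 × 0 = 0 ≡ 0. So 9^12 ≡ 0 (mod 3).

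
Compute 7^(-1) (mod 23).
7^(-1) ≡ 10 (mod 23). Verification: 7 × 10 = 70 ≡ 1 (mod 23)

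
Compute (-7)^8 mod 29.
(-7) ≡ 22 (mod 29). 8 = 8 (binary 1000). Repeated squaring mod 29: 22^1 ≡ 22; 22^2 ≡ 22² = 484 ≡ 20; 22^4 ≡ 20² = 400 ≡ 23; 22^8 ≡ 23² = 529 ≡ 7. So (-7)^8 ≡ 7 (mod 29).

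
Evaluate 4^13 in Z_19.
Using repeated squaring. 13 = 8 + 4 + 1 (binary 1101). Repeated squaring mod 19: 4^1 ≡ 4; 4^2 ≡ 4² = 16 ≡ 16; 4^4 ≡ 16² = 256 ≡ 9; 4^8 ≡ 9² = 81 ≡ 5. Multiply: 4^13 = 4^8 × 4^4 × 4^1 ≡ 5 × 9 × 4 (mod 19): 5 × 9 = 45 ≡ 7; 7 × 4 = 28 ≡ 9. So 4^13 ≡ 9 (mod 19).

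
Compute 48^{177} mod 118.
26

Using successive squaring:
Binary expansion of 177: 10110001
Powers of 48 mod 118 (each is the square of the previous):
  48^1 ≡ 48 (mod 118)
  48^2 ≡ 48² = 2304 ≡ 62 (mod 118)
  48^4 ≡ 62² = 3844 ≡ 68 (mod 118)
  48^8 ≡ 68² = 4624 ≡ 22 (mod 118)
  48^16 ≡ 22² = 484 ≡ 12 (mod 118)
  48^32 ≡ 12² = 144 ≡ 26 (mod 118)
  48^64 ≡ 26² = 676 ≡ 86 (mod 118)
  48^128 ≡ 86² = 7396 ≡ 80 (mod 118)
177 = 128 + 32 + 16 + 1, so 48^177 = 48^128 × 48^32 × 48^16 × 48^1 ≡ 80 × 26 × 12 × 48 (mod 118)
Multiplying step by step:
  80 × 26 = 2080 ≡ 74 (mod 118)
  74 × 12 = 888 ≡ 62 (mod 118)
  62 × 48 = 2976 ≡ 26 (mod 118)
Result: 48^177 ≡ 26 (mod 118)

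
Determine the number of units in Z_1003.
928

Prime factorization: 1003 = 17 × 59
Using the formula φ(n) = n × Π(1 - 1/p) for each prime factor p:
φ(1003) = 1003 × (1 - 1/17) × (1 - 1/59)
φ(1003) = 928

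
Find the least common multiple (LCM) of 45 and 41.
1845

First find GCD(45, 41) using the Euclidean algorithm:
45 = 1 × 41 + 4
41 = 10 × 4 + 1
4 = 4 × 1 + 0
GCD(45, 41) = 1

LCM formula: LCM(a, b) = (a × b) / GCD(a, b)
LCM(45, 41) = (45 × 41) / 1
LCM(45, 41) = 1845 / 1
LCM(45, 41) = 1845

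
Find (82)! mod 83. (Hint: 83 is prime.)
By Wilson's theorem, (82)! ≡ -1 ≡ 82 (mod 83)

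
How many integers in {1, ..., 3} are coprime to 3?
2

Prime factorization: 3 = 3
Using the formula φ(n) = n × Π(1 - 1/p) for each prime factor p:
φ(3) = 3 × (1 - 1/3)
φ(3) = 2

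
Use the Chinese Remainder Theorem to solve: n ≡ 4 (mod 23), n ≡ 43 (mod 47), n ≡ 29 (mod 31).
17668

Using the Chinese Remainder Theorem:
M = product of moduli = 33511
For equation 1: M_1 = 1457, 1457 ≡ 8 (mod 23), inverse of 1457 mod 23 is 3 (check: 8 × 3 = 24 ≡ 1 (mod 23))
For equation 2: M_2 = 713, 713 ≡ 8 (mod 47), inverse of 713 mod 47 is 6 (check: 8 × 6 = 48 ≡ 1 (mod 47))
For equation 3: M_3 = 1081, 1081 ≡ 27 (mod 31), inverse of 1081 mod 31 is 23 (check: 27 × 23 = 621 ≡ 1 (mod 31))
Combine: n ≡ Σ r_i×M_i×(M_i⁻¹ mod m_i) = 4×1457×3 + 43×713×6 + 29×1081×23 = 17484 + 183954 + 721027 = 922465
922465 mod 33511 = 17668
n ≡ 17668 (mod 33511)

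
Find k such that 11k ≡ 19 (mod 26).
23

Since gcd(11, 26) = 1 divides 19, a solution exists.
Multiply both sides by the inverse of 11 mod 26:
  11^(-1) mod 26 = 19
  x ≡ 19 × 19 ≡ 361 ≡ 23 (mod 26)
Verification: 11 × 23 = 253 = 9 × 26 + 19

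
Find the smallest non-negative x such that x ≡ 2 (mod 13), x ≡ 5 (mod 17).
158

Using the Chinese Remainder Theorem:
M = product of moduli = 221
For equation 1: M_1 = 17, 17 ≡ 4 (mod 13), inverse of 17 mod 13 is 10 (check: 4 × 10 = 40 ≡ 1 (mod 13))
For equation 2: M_2 = 13, 13 ≡ 13 (mod 17), inverse of 13 mod 17 is 4 (check: 13 × 4 = 52 ≡ 1 (mod 17))
Combine: x ≡ Σ r_i×M_i×(M_i⁻¹ mod m_i) = 2×17×10 + 5×13×4 = 340 + 260 = 600
600 mod 221 = 158
x ≡ 158 (mod 221)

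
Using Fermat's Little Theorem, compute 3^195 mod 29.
By Fermat: 3^{28} ≡ 1 (mod 29). 195 ≡ 27 (mod 28). So 3^{195} ≡ 3^{27} ≡ 10 (mod 29)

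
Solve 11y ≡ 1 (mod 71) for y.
13

Using Extended Euclidean Algorithm:
gcd(11, 71) = 1
Bezout coefficients: 11 × 13 + 71 × -2 = 1
So 11 × 13 ≡ 1 (mod 71)
The inverse is 13 mod 71 = 13
Verification: 11 × 13 = 143 = 2 × 71 + 1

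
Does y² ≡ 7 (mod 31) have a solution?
By Euler's criterion: 7^{15} ≡ 1 (mod 31). Since this equals 1, 7 is a QR.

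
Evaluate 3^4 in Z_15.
4 = 4 (binary 100). Repeated squaring mod 15: 3^1 ≡ 3; 3^2 ≡ 3² = 9 ≡ 9; 3^4 ≡ 9² = 81 ≡ 6. So 3^4 ≡ 6 (mod 15).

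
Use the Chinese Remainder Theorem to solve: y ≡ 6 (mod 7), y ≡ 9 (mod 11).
20

Using the Chinese Remainder Theorem:
M = product of moduli = 77
For equation 1: M_1 = 11, 11 ≡ 4 (mod 7), inverse of 11 mod 7 is 2 (check: 4 × 2 = 8 ≡ 1 (mod 7))
For equation 2: M_2 = 7, 7 ≡ 7 (mod 11), inverse of 7 mod 11 is 8 (check: 7 × 8 = 56 ≡ 1 (mod 11))
Combine: y ≡ Σ r_i×M_i×(M_i⁻¹ mod m_i) = 6×11×2 + 9×7×8 = 132 + 504 = 636
636 mod 77 = 20
y ≡ 20 (mod 77)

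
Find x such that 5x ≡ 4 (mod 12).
8

Since gcd(5, 12) = 1 divides 4, a solution exists.
Multiply both sides by the inverse of 5 mod 12:
  5^(-1) mod 12 = 5
  x ≡ 5 × 4 ≡ 20 ≡ 8 (mod 12)
Verification: 5 × 8 = 40 = 3 × 12 + 4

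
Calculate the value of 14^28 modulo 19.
Using Fermat: 14^{18} ≡ 1 (mod 19). 28 ≡ 10 (mod 18). So 14^{28} ≡ 14^{10} ≡ 5 (mod 19)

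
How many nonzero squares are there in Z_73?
For prime 73, there are (p-1)/2 = (73-1)/2 = 36 quadratic residues (excluding 0).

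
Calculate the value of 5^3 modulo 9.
3 = 2 + 1 (binary 11). Repeated squaring mod 9: 5^1 ≡ 5; 5^2 ≡ 5² = 25 ≡ 7. Multiply: 5^3 = 5^2 × 5^1 ≡ 7 × 5 (mod 9): 7 × 5 = 35 ≡ 8. So 5^3 ≡ 8 (mod 9).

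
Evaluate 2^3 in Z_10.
3 = 2 + 1 (binary 11). Repeated squaring mod 10: 2^1 ≡ 2; 2^2 ≡ 2² = 4 ≡ 4. Multiply: 2^3 = 2^2 × 2^1 ≡ 4 × 2 (mod 10): 4 × 2 = 8 ≡ 8. So 2^3 ≡ 8 (mod 10).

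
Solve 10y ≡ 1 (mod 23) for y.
10^(-1) ≡ 7 (mod 23). Verification: 10 × 7 = 70 ≡ 1 (mod 23)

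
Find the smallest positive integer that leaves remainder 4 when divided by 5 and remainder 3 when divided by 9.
M = 5 × 9 = 45. M₁ = 9, y₁ ≡ 4 (mod 5). M₂ = 5, y₂ ≡ 2 (mod 9). n = 4×9×4 + 3×5×2 ≡ 39 (mod 45). The smallest positive such number is 39.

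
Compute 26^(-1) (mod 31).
6

Using Extended Euclidean Algorithm:
gcd(26, 31) = 1
Bezout coefficients: 26 × 6 + 31 × -5 = 1
So 26 × 6 ≡ 1 (mod 31)
The inverse is 6 mod 31 = 6
Verification: 26 × 6 = 156 = 5 × 31 + 1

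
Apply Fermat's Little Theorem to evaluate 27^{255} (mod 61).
60

By Fermat's Little Theorem, a^(p-1) ≡ 1 (mod p) for prime p and gcd(a, p) = 1
Here p = 61, so 27^60 ≡ 1 (mod 61)
We can reduce the exponent: 255 mod 60 = 15
So 27^255 ≡ 27^15 (mod 61)
Computing: 27^15 mod 61 = 60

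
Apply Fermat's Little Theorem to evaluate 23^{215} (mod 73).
54

By Fermat's Little Theorem, a^(p-1) ≡ 1 (mod p) for prime p and gcd(a, p) = 1
Here p = 73, so 23^72 ≡ 1 (mod 73)
We can reduce the exponent: 215 mod 72 = 71
So 23^215 ≡ 23^71 (mod 73)
Computing: 23^71 mod 73 = 54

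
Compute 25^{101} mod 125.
0

Using successive squaring:
Binary expansion of 101: 1100101
Powers of 25 mod 125 (each is the square of the previous):
  25^1 ≡ 25 (mod 125)
  25^2 ≡ 25² = 625 ≡ 0 (mod 125)
  25^4 ≡ 0² = 0 ≡ 0 (mod 125)
  25^8 ≡ 0² = 0 ≡ 0 (mod 125)
  25^16 ≡ 0² = 0 ≡ 0 (mod 125)
  25^32 ≡ 0² = 0 ≡ 0 (mod 125)
  25^64 ≡ 0² = 0 ≡ 0 (mod 125)
101 = 64 + 32 + 4 + 1, so 25^101 = 25^64 × 25^32 × 25^4 × 25^1 ≡ 0 × 0 × 0 × 25 (mod 125)
Multiplying step by step:
  0 × 0 = 0 ≡ 0 (mod 125)
  0 × 0 = 0 ≡ 0 (mod 125)
  0 × 25 = 0 ≡ 0 (mod 125)
Result: 25^101 ≡ 0 (mod 125)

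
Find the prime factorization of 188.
2^2 × 47

Divide by primes starting from smallest:
188 ÷ 2 = 94
94 ÷ 2 = 47
47 ÷ 47 = 1

188 = 2^2 × 47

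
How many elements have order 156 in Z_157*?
Number of primitive roots mod 157 = φ(156) = 48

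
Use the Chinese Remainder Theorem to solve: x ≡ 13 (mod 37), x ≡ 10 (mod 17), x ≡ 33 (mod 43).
16330

Using the Chinese Remainder Theorem:
M = product of moduli = 27047
For equation 1: M_1 = 731, 731 ≡ 28 (mod 37), inverse of 731 mod 37 is 4 (check: 28 × 4 = 112 ≡ 1 (mod 37))
For equation 2: M_2 = 1591, 1591 ≡ 10 (mod 17), inverse of 1591 mod 17 is 12 (check: 10 × 12 = 120 ≡ 1 (mod 17))
For equation 3: M_3 = 629, 629 ≡ 27 (mod 43), inverse of 629 mod 43 is 8 (check: 27 × 8 = 216 ≡ 1 (mod 43))
Combine: x ≡ Σ r_i×M_i×(M_i⁻¹ mod m_i) = 13×731×4 + 10×1591×12 + 33×629×8 = 38012 + 190920 + 166056 = 394988
394988 mod 27047 = 16330
x ≡ 16330 (mod 27047)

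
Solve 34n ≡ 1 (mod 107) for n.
85

Using Extended Euclidean Algorithm:
gcd(34, 107) = 1
Bezout coefficients: 34 × -22 + 107 × 7 = 1
So 34 × -22 ≡ 1 (mod 107)
The inverse is -22 mod 107 = 85
Verification: 34 × 85 = 2890 = 27 × 107 + 1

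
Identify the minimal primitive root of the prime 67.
p - 1 = 66 has prime divisors 2, 3, 11. h is a primitive root mod 67 iff h^(66/q) ≢ 1 (mod 67) for each such q.
h = 2: 2^33 ≡ 66, 2^22 ≡ 37, 2^6 ≡ 64 (mod 67); none is 1, so 2 has order 66 and is a primitive root.
The smallest primitive root mod 67 is g = 2.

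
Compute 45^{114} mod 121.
56

Using successive squaring:
Binary expansion of 114: 1110010
Powers of 45 mod 121 (each is the square of the previous):
  45^1 ≡ 45 (mod 121)
  45^2 ≡ 45² = 2025 ≡ 89 (mod 121)
  45^4 ≡ 89² = 7921 ≡ 56 (mod 121)
  45^8 ≡ 56² = 3136 ≡ 111 (mod 121)
  45^16 ≡ 111² = 12321 ≡ 100 (mod 121)
  45^32 ≡ 100² = 10000 ≡ 78 (mod 121)
  45^64 ≡ 78² = 6084 ≡ 34 (mod 121)
114 = 64 + 32 + 16 + 2, so 45^114 = 45^64 × 45^32 × 45^16 × 45^2 ≡ 34 × 78 × 100 × 89 (mod 121)
Multiplying step by step:
  34 × 78 = 2652 ≡ 111 (mod 121)
  111 × 100 = 11100 ≡ 89 (mod 121)
  89 × 89 = 7921 ≡ 56 (mod 121)
Result: 45^114 ≡ 56 (mod 121)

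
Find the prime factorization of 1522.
2 × 761

Divide by primes starting from smallest:
1522 ÷ 2 = 761
761 ÷ 761 = 1

1522 = 2 × 761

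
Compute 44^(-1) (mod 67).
32

Using Extended Euclidean Algorithm:
gcd(44, 67) = 1
Bezout coefficients: 44 × 32 + 67 × -21 = 1
So 44 × 32 ≡ 1 (mod 67)
The inverse is 32 mod 67 = 32
Verification: 44 × 32 = 1408 = 21 × 67 + 1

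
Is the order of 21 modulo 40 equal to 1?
No, the actual order is 2, not 1.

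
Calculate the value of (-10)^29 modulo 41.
Using repeated squaring. (-10) ≡ 31 (mod 41). 29 = 16 + 8 + 4 + 1 (binary 11101). Repeated squaring mod 41: 31^1 ≡ 31; 31^2 ≡ 31² = 961 ≡ 18; 31^4 ≡ 18² = 324 ≡ 37; 31^8 ≡ 37² = 1369 ≡ 16; 31^16 ≡ 16² = 256 ≡ 10. Multiply: (-10)^29 ≡ 31^16 × 31^8 × 31^4 × 31^1 ≡ 10 × 16 × 37 × 31 (mod 41): 10 × 16 = 160 ≡ 37; 37 × 37 = 1369 ≡ 16; 16 × 31 = 496 ≡ 4. So (-10)^29 ≡ 4 (mod 41).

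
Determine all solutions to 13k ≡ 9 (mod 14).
5

Since gcd(13, 14) = 1 divides 9, a solution exists.
Multiply both sides by the inverse of 13 mod 14:
  13^(-1) mod 14 = 13
  x ≡ 13 × 9 ≡ 117 ≡ 5 (mod 14)
Verification: 13 × 5 = 65 = 4 × 14 + 9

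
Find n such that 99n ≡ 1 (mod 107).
99^(-1) ≡ 40 (mod 107). Verification: 99 × 40 = 3960 ≡ 1 (mod 107)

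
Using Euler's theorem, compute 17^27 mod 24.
By Euler: 17^{8} ≡ 1 (mod 24) since gcd(17, 24) = 1. 27 = 3×8 + 3. So 17^{27} ≡ 17^{3} ≡ 17 (mod 24)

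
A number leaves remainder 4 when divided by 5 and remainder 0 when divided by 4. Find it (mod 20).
M = 5 × 4 = 20. M₁ = 4, y₁ ≡ 4 (mod 5). M₂ = 5, y₂ ≡ 1 (mod 4). x = 4×4×4 + 0×5×1 ≡ 4 (mod 20)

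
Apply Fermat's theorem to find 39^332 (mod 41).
By Fermat: 39^{40} ≡ 1 (mod 41). 332 = 8×40 + 12. So 39^{332} ≡ 39^{12} ≡ 37 (mod 41)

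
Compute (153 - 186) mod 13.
6

(153 - 186) = -33
-33 mod 13 = 6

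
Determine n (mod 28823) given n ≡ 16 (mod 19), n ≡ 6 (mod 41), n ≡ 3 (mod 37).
17800

Using the Chinese Remainder Theorem:
M = product of moduli = 28823
For equation 1: M_1 = 1517, 1517 ≡ 16 (mod 19), inverse of 1517 mod 19 is 6 (check: 16 × 6 = 96 ≡ 1 (mod 19))
For equation 2: M_2 = 703, 703 ≡ 6 (mod 41), inverse of 703 mod 41 is 7 (check: 6 × 7 = 42 ≡ 1 (mod 41))
For equation 3: M_3 = 779, 779 ≡ 2 (mod 37), inverse of 779 mod 37 is 19 (check: 2 × 19 = 38 ≡ 1 (mod 37))
Combine: n ≡ Σ r_i×M_i×(M_i⁻¹ mod m_i) = 16×1517×6 + 6×703×7 + 3×779×19 = 145632 + 29526 + 44403 = 219561
219561 mod 28823 = 17800
n ≡ 17800 (mod 28823)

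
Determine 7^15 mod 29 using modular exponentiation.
Using repeated squaring. 15 = 8 + 4 + 2 + 1 (binary 1111). Repeated squaring mod 29: 7^1 ≡ 7; 7^2 ≡ 7² = 49 ≡ 20; 7^4 ≡ 20² = 400 ≡ 23; 7^8 ≡ 23² = 529 ≡ 7. Multiply: 7^15 = 7^8 × 7^4 × 7^2 × 7^1 ≡ 7 × 23 × 20 × 7 (mod 29): 7 × 23 = 161 ≡ 16; 16 × 20 = 320 ≡ 1; 1 × 7 = 7 ≡ 7. So 7^15 ≡ 7 (mod 29).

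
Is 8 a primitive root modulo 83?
Yes

To verify, check if 8^(82/q) ≢ 1 (mod 83) for each prime divisor q of 82
Divisors of 82 = 82: [1, 2, 41, 82]
  8^(82/41) = 8^2 ≡ 64 (mod 83)
  8^(82/2) = 8^41 ≡ 82 (mod 83)
Conclusion: 8 is a primitive root modulo 83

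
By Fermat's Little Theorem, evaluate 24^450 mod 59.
By Fermat: 24^{58} ≡ 1 (mod 59). 450 = 7×58 + 44. So 24^{450} ≡ 24^{44} ≡ 25 (mod 59)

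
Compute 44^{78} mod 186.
4

Using successive squaring:
Binary expansion of 78: 1001110
Powers of 44 mod 186 (each is the square of the previous):
  44^1 ≡ 44 (mod 186)
  44^2 ≡ 44² = 1936 ≡ 76 (mod 186)
  44^4 ≡ 76² = 5776 ≡ 10 (mod 186)
  44^8 ≡ 10² = 100 ≡ 100 (mod 186)
  44^16 ≡ 100² = 10000 ≡ 142 (mod 186)
  44^32 ≡ 142² = 20164 ≡ 76 (mod 186)
  44^64 ≡ 76² = 5776 ≡ 10 (mod 186)
78 = 64 + 8 + 4 + 2, so 44^78 = 44^64 × 44^8 × 44^4 × 44^2 ≡ 10 × 100 × 10 × 76 (mod 186)
Multiplying step by step:
  10 × 100 = 1000 ≡ 70 (mod 186)
  70 × 10 = 700 ≡ 142 (mod 186)
  142 × 76 = 10792 ≡ 4 (mod 186)
Result: 44^78 ≡ 4 (mod 186)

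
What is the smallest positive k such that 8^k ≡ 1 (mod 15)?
Powers of 8 mod 15: 8^1≡8, 8^2≡4, 8^3≡2, 8^4≡1. Order = 4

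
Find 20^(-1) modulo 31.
14

Using Extended Euclidean Algorithm:
gcd(20, 31) = 1
Bezout coefficients: 20 × 14 + 31 × -9 = 1
So 20 × 14 ≡ 1 (mod 31)
The inverse is 14 mod 31 = 14
Verification: 20 × 14 = 280 = 9 × 31 + 1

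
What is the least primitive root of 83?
2

A primitive root g modulo p has order p-1 = 82
Prime divisors of 82: [2, 41]
g is a primitive root iff g^(82/q) ≢ 1 (mod 83) for each prime divisor q
Testing small values:
  g = 2: 2^41 ≡ 82, 2^2 ≡ 4 (mod 83) → none is 1, primitive root!
The smallest primitive root is 2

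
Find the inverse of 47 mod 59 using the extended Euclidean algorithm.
Extended GCD: 47(-5) + 59(4) = 1. So 47^(-1) ≡ 54 ≡ 54 (mod 59). Verify: 47 × 54 = 2538 ≡ 1 (mod 59)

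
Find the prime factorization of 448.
2^6 × 7

Divide by primes starting from smallest:
448 ÷ 2 = 224
224 ÷ 2 = 112
112 ÷ 2 = 56
56 ÷ 2 = 28
28 ÷ 2 = 14
14 ÷ 2 = 7
7 ÷ 7 = 1

448 = 2^6 × 7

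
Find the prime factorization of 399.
3 × 7 × 19

Divide by primes starting from smallest:
399 ÷ 3 = 133
133 ÷ 7 = 19
19 ÷ 19 = 1

399 = 3 × 7 × 19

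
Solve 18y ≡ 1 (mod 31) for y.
19

Using Extended Euclidean Algorithm:
gcd(18, 31) = 1
Bezout coefficients: 18 × -12 + 31 × 7 = 1
So 18 × -12 ≡ 1 (mod 31)
The inverse is -12 mod 31 = 19
Verification: 18 × 19 = 342 = 11 × 31 + 1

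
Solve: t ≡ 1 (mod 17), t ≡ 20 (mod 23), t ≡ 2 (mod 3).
M = 17 × 23 × 3 = 1173. M₁ = 69, y₁ ≡ 1 (mod 17). M₂ = 51, y₂ ≡ 14 (mod 23). M₃ = 391, y₃ ≡ 1 (mod 3). t = 1×69×1 + 20×51×14 + 2×391×1 ≡ 1055 (mod 1173)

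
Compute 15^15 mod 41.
Using repeated squaring. 15 = 8 + 4 + 2 + 1 (binary 1111). Repeated squaring mod 41: 15^1 ≡ 15; 15^2 ≡ 15² = 225 ≡ 20; 15^4 ≡ 20² = 400 ≡ 31; 15^8 ≡ 31² = 961 ≡ 18. Multiply: 15^15 = 15^8 × 15^4 × 15^2 × 15^1 ≡ 18 × 31 × 20 × 15 (mod 41): 18 × 31 = 558 ≡ 25; 25 × 20 = 500 ≡ 8; 8 × 15 = 120 ≡ 38. So 15^15 ≡ 38 (mod 41).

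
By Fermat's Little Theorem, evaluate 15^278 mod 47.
By Fermat: 15^{46} ≡ 1 (mod 47). 278 = 6×46 + 2. So 15^{278} ≡ 15^{2} ≡ 37 (mod 47)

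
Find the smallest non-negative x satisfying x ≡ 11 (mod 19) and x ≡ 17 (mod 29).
M = 19 × 29 = 551. M₁ = 29, y₁ ≡ 2 (mod 19). M₂ = 19, y₂ ≡ 26 (mod 29). x = 11×29×2 + 17×19×26 ≡ 220 (mod 551)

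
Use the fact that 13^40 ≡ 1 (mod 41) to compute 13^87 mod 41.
By Fermat: 13^{40} ≡ 1 (mod 41). 87 = 2×40 + 7. So 13^{87} ≡ 13^{7} ≡ 26 (mod 41)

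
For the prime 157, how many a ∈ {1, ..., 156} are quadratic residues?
For prime 157, there are (p-1)/2 = (157-1)/2 = 78 quadratic residues (excluding 0).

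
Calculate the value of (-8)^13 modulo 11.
Using Fermat: (-8)^{10} ≡ 1 (mod 11). 13 ≡ 3 (mod 10). So (-8)^{13} ≡ (-8)^{3} ≡ 5 (mod 11)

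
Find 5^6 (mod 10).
6 = 4 + 2 (binary 110). Repeated squaring mod 10: 5^1 ≡ 5; 5^2 ≡ 5² = 25 ≡ 5; 5^4 ≡ 5² = 25 ≡ 5. Multiply: 5^6 = 5^4 × 5^2 ≡ 5 × 5 (mod 10): 5 × 5 = 25 ≡ 5. So 5^6 ≡ 5 (mod 10).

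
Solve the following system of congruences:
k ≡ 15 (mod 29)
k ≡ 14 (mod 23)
566

Using the Chinese Remainder Theorem:
M = product of moduli = 667
For equation 1: M_1 = 23, 23 ≡ 23 (mod 29), inverse of 23 mod 29 is 24 (check: 23 × 24 = 552 ≡ 1 (mod 29))
For equation 2: M_2 = 29, 29 ≡ 6 (mod 23), inverse of 29 mod 23 is 4 (check: 6 × 4 = 24 ≡ 1 (mod 23))
Combine: k ≡ Σ r_i×M_i×(M_i⁻¹ mod m_i) = 15×23×24 + 14×29×4 = 8280 + 1624 = 9904
9904 mod 667 = 566
k ≡ 566 (mod 667)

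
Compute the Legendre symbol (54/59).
(54/59) = 54^{29} mod 59 = -1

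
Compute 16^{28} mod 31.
4

Using successive squaring:
Binary expansion of 28: 11100
Powers of 16 mod 31 (each is the square of the previous):
  16^1 ≡ 16 (mod 31)
  16^2 ≡ 16² = 256 ≡ 8 (mod 31)
  16^4 ≡ 8² = 64 ≡ 2 (mod 31)
  16^8 ≡ 2² = 4 ≡ 4 (mod 31)
  16^16 ≡ 4² = 16 ≡ 16 (mod 31)
28 = 16 + 8 + 4, so 16^28 = 16^16 × 16^8 × 16^4 ≡ 16 × 4 × 2 (mod 31)
Multiplying step by step:
  16 × 4 = 64 ≡ 2 (mod 31)
  2 × 2 = 4 ≡ 4 (mod 31)
Result: 16^28 ≡ 4 (mod 31)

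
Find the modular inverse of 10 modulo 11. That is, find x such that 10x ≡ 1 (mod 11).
10

Using Extended Euclidean Algorithm:
gcd(10, 11) = 1
Bezout coefficients: 10 × -1 + 11 × 1 = 1
So 10 × -1 ≡ 1 (mod 11)
The inverse is -1 mod 11 = 10
Verification: 10 × 10 = 100 = 9 × 11 + 1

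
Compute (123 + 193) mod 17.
10

(123 + 193) = 316
316 mod 17 = 10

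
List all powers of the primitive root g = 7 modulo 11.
g^1, g^2, ..., g^{10} mod 11: {7, 5, 2, 3, 10, 4, 6, 9, 8, 1}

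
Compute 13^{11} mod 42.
13

Using successive squaring:
Binary expansion of 11: 1011
Powers of 13 mod 42 (each is the square of the previous):
  13^1 ≡ 13 (mod 42)
  13^2 ≡ 13² = 169 ≡ 1 (mod 42)
  13^4 ≡ 1² = 1 ≡ 1 (mod 42)
  13^8 ≡ 1² = 1 ≡ 1 (mod 42)
11 = 8 + 2 + 1, so 13^11 = 13^8 × 13^2 × 13^1 ≡ 1 × 1 × 13 (mod 42)
Multiplying step by step:
  1 × 1 = 1 ≡ 1 (mod 42)
  1 × 13 = 13 ≡ 13 (mod 42)
Result: 13^11 ≡ 13 (mod 42)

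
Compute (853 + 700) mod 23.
12

(853 + 700) = 1553
1553 mod 23 = 12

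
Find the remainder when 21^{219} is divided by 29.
By Fermat: 21^{28} ≡ 1 (mod 29). 219 = 7×28 + 23. So 21^{219} ≡ 21^{23} ≡ 15 (mod 29)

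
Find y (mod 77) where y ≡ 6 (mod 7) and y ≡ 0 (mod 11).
M = 7 × 11 = 77. M₁ = 11, y₁ ≡ 2 (mod 7). M₂ = 7, y₂ ≡ 8 (mod 11). y = 6×11×2 + 0×7×8 ≡ 55 (mod 77)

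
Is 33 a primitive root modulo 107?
No

To verify, check if 33^(106/q) ≢ 1 (mod 107) for each prime divisor q of 106
Divisors of 106 = 106: [1, 2, 53, 106]
  33^(106/2) = 33^53 ≡ 1 (mod 107)
  33^(106/53) = 33^2 ≡ 19 (mod 107)
Conclusion: 33 is not a primitive root modulo 107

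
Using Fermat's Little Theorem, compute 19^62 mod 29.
By Fermat: 19^{28} ≡ 1 (mod 29). 62 = 2×28 + 6. So 19^{62} ≡ 19^{6} ≡ 22 (mod 29)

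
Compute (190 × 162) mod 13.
9

(190 × 162) = 30780
30780 mod 13 = 9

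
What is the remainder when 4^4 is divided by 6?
4 = 4 (binary 100). Repeated squaring mod 6: 4^1 ≡ 4; 4^2 ≡ 4² = 16 ≡ 4; 4^4 ≡ 4² = 16 ≡ 4. So 4^4 ≡ 4 (mod 6).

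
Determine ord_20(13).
Powers of 13 mod 20: 13^1≡13, 13^2≡9, 13^3≡17, 13^4≡1. Order = 4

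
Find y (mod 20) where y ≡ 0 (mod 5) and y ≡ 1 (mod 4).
M = 5 × 4 = 20. M₁ = 4, y₁ ≡ 4 (mod 5). M₂ = 5, y₂ ≡ 1 (mod 4). y = 0×4×4 + 1×5×1 ≡ 5 (mod 20)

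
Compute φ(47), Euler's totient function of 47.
46

Prime factorization: 47 = 47
Using the formula φ(n) = n × Π(1 - 1/p) for each prime factor p:
φ(47) = 47 × (1 - 1/47)
φ(47) = 46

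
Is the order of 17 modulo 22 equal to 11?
No, the actual order is 10, not 11.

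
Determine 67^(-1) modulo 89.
67^(-1) ≡ 4 (mod 89). Verification: 67 × 4 = 268 ≡ 1 (mod 89)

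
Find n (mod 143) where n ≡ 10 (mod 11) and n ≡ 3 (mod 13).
M = 11 × 13 = 143. M₁ = 13, y₁ ≡ 6 (mod 11). M₂ = 11, y₂ ≡ 6 (mod 13). n = 10×13×6 + 3×11×6 ≡ 120 (mod 143)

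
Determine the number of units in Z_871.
792

Prime factorization: 871 = 13 × 67
Using the formula φ(n) = n × Π(1 - 1/p) for each prime factor p:
φ(871) = 871 × (1 - 1/13) × (1 - 1/67)
φ(871) = 792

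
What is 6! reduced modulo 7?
By Wilson's theorem, (6)! ≡ -1 ≡ 6 (mod 7)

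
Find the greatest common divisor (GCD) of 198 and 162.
18

Using the Euclidean algorithm:
198 = 1 × 162 + 36
162 = 4 × 36 + 18
36 = 2 × 18 + 0

GCD(198, 162) = 18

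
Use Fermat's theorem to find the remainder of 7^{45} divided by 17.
6

By Fermat's Little Theorem, a^(p-1) ≡ 1 (mod p) for prime p and gcd(a, p) = 1
Here p = 17, so 7^16 ≡ 1 (mod 17)
We can reduce the exponent: 45 mod 16 = 13
So 7^45 ≡ 7^13 (mod 17)
Computing: 7^13 mod 17 = 6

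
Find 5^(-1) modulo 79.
16

Using Extended Euclidean Algorithm:
gcd(5, 79) = 1
Bezout coefficients: 5 × 16 + 79 × -1 = 1
So 5 × 16 ≡ 1 (mod 79)
The inverse is 16 mod 79 = 16
Verification: 5 × 16 = 80 = 1 × 79 + 1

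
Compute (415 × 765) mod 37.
15

(415 × 765) = 317475
317475 mod 37 = 15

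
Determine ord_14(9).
Powers of 9 mod 14: 9^1≡9, 9^2≡11, 9^3≡1. Order = 3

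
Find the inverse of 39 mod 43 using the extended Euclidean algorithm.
Extended GCD: 39(-11) + 43(10) = 1. So 39^(-1) ≡ 32 ≡ 32 (mod 43). Verify: 39 × 32 = 1248 ≡ 1 (mod 43)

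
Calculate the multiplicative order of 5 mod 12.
Powers of 5 mod 12: 5^1≡5, 5^2≡1. Order = 2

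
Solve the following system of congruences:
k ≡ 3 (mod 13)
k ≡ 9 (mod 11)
42

Using the Chinese Remainder Theorem:
M = product of moduli = 143
For equation 1: M_1 = 11, 11 ≡ 11 (mod 13), inverse of 11 mod 13 is 6 (check: 11 × 6 = 66 ≡ 1 (mod 13))
For equation 2: M_2 = 13, 13 ≡ 2 (mod 11), inverse of 13 mod 11 is 6 (check: 2 × 6 = 12 ≡ 1 (mod 11))
Combine: k ≡ Σ r_i×M_i×(M_i⁻¹ mod m_i) = 3×11×6 + 9×13×6 = 198 + 702 = 900
900 mod 143 = 42
k ≡ 42 (mod 143)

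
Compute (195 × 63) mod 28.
21

(195 × 63) = 12285
12285 mod 28 = 21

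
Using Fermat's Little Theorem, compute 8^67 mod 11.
By Fermat: 8^{10} ≡ 1 (mod 11). 67 = 6×10 + 7. So 8^{67} ≡ 8^{7} ≡ 2 (mod 11)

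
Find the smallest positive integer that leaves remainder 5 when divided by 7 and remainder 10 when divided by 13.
M = 7 × 13 = 91. M₁ = 13, y₁ ≡ 6 (mod 7). M₂ = 7, y₂ ≡ 2 (mod 13). n = 5×13×6 + 10×7×2 ≡ 75 (mod 91). The smallest positive such number is 75.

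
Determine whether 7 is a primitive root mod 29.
p - 1 = 28 has prime divisors 2, 7. Check 7^(28/q) mod 29 for each: 7^(28/2) = 7^14 ≡ 1, 7^(28/7) = 7^4 ≡ 23 (mod 29). Since 7^14 ≡ 1 (mod 29), the order of 7 divides 14 (in fact the order is 7) ≠ 28, so it is not a primitive root.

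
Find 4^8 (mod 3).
4 ≡ 1 (mod 3). 8 = 8 (binary 1000). Repeated squaring mod 3: 1^1 ≡ 1; 1^2 ≡ 1² = 1 ≡ 1; 1^4 ≡ 1² = 1 ≡ 1; 1^8 ≡ 1² = 1 ≡ 1. So 4^8 ≡ 1 (mod 3).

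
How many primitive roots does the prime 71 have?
Number of primitive roots mod 71 = φ(70) = 24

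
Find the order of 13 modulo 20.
Powers of 13 mod 20: 13^1≡13, 13^2≡9, 13^3≡17, 13^4≡1. Order = 4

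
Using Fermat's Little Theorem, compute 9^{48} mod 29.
16

By Fermat's Little Theorem, a^(p-1) ≡ 1 (mod p) for prime p and gcd(a, p) = 1
Here p = 29, so 9^28 ≡ 1 (mod 29)
We can reduce the exponent: 48 mod 28 = 20
So 9^48 ≡ 9^20 (mod 29)
Computing: 9^20 mod 29 = 16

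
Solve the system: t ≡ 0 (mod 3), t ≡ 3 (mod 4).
M = 3 × 4 = 12. M₁ = 4, y₁ ≡ 1 (mod 3). M₂ = 3, y₂ ≡ 3 (mod 4). t = 0×4×1 + 3×3×3 ≡ 3 (mod 12)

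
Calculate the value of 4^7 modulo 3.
4 ≡ 1 (mod 3). 7 = 4 + 2 + 1 (binary 111). Repeated squaring mod 3: 1^1 ≡ 1; 1^2 ≡ 1² = 1 ≡ 1; 1^4 ≡ 1² = 1 ≡ 1. Multiply: 4^7 ≡ 1^4 × 1^2 × 1^1 ≡ 1 × 1 × 1 (mod 3): 1 × 1 = 1 ≡ 1; 1 × 1 = 1 ≡ 1. So 4^7 ≡ 1 (mod 3).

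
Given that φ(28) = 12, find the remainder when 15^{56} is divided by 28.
By Euler: 15^{12} ≡ 1 (mod 28) since gcd(15, 28) = 1. 56 = 4×12 + 8. So 15^{56} ≡ 15^{8} ≡ 1 (mod 28)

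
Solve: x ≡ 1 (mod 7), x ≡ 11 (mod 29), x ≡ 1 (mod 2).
M = 7 × 29 × 2 = 406. M₁ = 58, y₁ ≡ 4 (mod 7). M₂ = 14, y₂ ≡ 27 (mod 29). M₃ = 203, y₃ ≡ 1 (mod 2). x = 1×58×4 + 11×14×27 + 1×203×1 ≡ 127 (mod 406)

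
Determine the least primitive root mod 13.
p - 1 = 12 has prime divisors 2, 3. h is a primitive root mod 13 iff h^(12/q) ≢ 1 (mod 13) for each such q.
h = 2: 2^6 ≡ 12, 2^4 ≡ 3 (mod 13); none is 1, so 2 has order 12 and is a primitive root.
The smallest primitive root mod 13 is g = 2.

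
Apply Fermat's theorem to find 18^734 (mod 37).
By Fermat: 18^{36} ≡ 1 (mod 37). 734 ≡ 14 (mod 36). So 18^{734} ≡ 18^{14} ≡ 21 (mod 37)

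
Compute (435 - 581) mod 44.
30

(435 - 581) = -146
-146 mod 44 = 30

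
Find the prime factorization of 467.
467

Divide by primes starting from smallest:
467 ÷ 467 = 1

467 = 467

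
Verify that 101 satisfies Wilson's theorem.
(100)! mod 101 = 100. Since this equals -1 (mod 101), Wilson confirms 101 is prime.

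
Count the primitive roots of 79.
24

The number of primitive roots modulo p is φ(p-1) = φ(78)
φ(78) = 24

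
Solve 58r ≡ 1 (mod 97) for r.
58^(-1) ≡ 92 (mod 97). Verification: 58 × 92 = 5336 ≡ 1 (mod 97)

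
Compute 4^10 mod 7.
10 = 8 + 2 (binary 1010). Repeated squaring mod 7: 4^1 ≡ 4; 4^2 ≡ 4² = 16 ≡ 2; 4^4 ≡ 2² = 4 ≡ 4; 4^8 ≡ 4² = 16 ≡ 2. Multiply: 4^10 = 4^8 × 4^2 ≡ 2 × 2 (mod 7): 2 × 2 = 4 ≡ 4. So 4^10 ≡ 4 (mod 7).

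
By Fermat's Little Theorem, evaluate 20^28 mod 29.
By Fermat's Little Theorem, 20^{28} ≡ 1 (mod 29) since 29 is prime and gcd(20, 29) = 1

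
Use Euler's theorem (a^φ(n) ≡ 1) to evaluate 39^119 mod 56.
By Euler: 39^{24} ≡ 1 (mod 56) since gcd(39, 56) = 1. 119 = 4×24 + 23. So 39^{119} ≡ 39^{23} ≡ 23 (mod 56)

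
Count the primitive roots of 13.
4

The number of primitive roots modulo p is φ(p-1) = φ(12)
φ(12) = 4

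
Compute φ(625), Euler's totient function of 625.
500

Prime factorization: 625 = 5^4
Using the formula φ(n) = n × Π(1 - 1/p) for each prime factor p:
φ(625) = 625 × (1 - 1/5)
φ(625) = 500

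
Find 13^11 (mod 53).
Using repeated squaring. 11 = 8 + 2 + 1 (binary 1011). Repeated squaring mod 53: 13^1 ≡ 13; 13^2 ≡ 13² = 169 ≡ 10; 13^4 ≡ 10² = 100 ≡ 47; 13^8 ≡ 47² = 2209 ≡ 36. Multiply: 13^11 = 13^8 × 13^2 × 13^1 ≡ 36 × 10 × 13 (mod 53): 36 × 10 = 360 ≡ 42; 42 × 13 = 546 ≡ 16. So 13^11 ≡ 16 (mod 53).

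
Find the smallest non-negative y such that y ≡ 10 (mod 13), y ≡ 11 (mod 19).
49

Using the Chinese Remainder Theorem:
M = product of moduli = 247
For equation 1: M_1 = 19, 19 ≡ 6 (mod 13), inverse of 19 mod 13 is 11 (check: 6 × 11 = 66 ≡ 1 (mod 13))
For equation 2: M_2 = 13, 13 ≡ 13 (mod 19), inverse of 13 mod 19 is 3 (check: 13 × 3 = 39 ≡ 1 (mod 19))
Combine: y ≡ Σ r_i×M_i×(M_i⁻¹ mod m_i) = 10×19×11 + 11×13×3 = 2090 + 429 = 2519
2519 mod 247 = 49
y ≡ 49 (mod 247)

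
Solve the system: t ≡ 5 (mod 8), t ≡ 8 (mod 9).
M = 8 × 9 = 72. M₁ = 9, y₁ ≡ 1 (mod 8). M₂ = 8, y₂ ≡ 8 (mod 9). t = 5×9×1 + 8×8×8 ≡ 53 (mod 72)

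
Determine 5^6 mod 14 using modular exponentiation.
6 = 4 + 2 (binary 110). Repeated squaring mod 14: 5^1 ≡ 5; 5^2 ≡ 5² = 25 ≡ 11; 5^4 ≡ 11² = 121 ≡ 9. Multiply: 5^6 = 5^4 × 5^2 ≡ 9 × 11 (mod 14): 9 × 11 = 99 ≡ 1. So 5^6 ≡ 1 (mod 14).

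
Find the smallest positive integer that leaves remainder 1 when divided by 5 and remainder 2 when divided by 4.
M = 5 × 4 = 20. M₁ = 4, y₁ ≡ 4 (mod 5). M₂ = 5, y₂ ≡ 1 (mod 4). k = 1×4×4 + 2×5×1 ≡ 6 (mod 20). The smallest positive such number is 6.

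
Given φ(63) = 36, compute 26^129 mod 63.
By Euler: 26^{36} ≡ 1 (mod 63) since gcd(26, 63) = 1. 129 = 3×36 + 21. So 26^{129} ≡ 26^{21} ≡ 62 (mod 63)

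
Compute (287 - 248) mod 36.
3

(287 - 248) = 39
39 mod 36 = 3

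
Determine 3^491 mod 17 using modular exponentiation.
Using Fermat: 3^{16} ≡ 1 (mod 17). 491 ≡ 11 (mod 16). So 3^{491} ≡ 3^{11} ≡ 7 (mod 17)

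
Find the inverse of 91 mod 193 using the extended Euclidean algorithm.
Extended GCD: 91(70) + 193(-33) = 1. So 91^(-1) ≡ 70 ≡ 70 (mod 193). Verify: 91 × 70 = 6370 ≡ 1 (mod 193)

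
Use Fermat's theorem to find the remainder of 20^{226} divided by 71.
45

By Fermat's Little Theorem, a^(p-1) ≡ 1 (mod p) for prime p and gcd(a, p) = 1
Here p = 71, so 20^70 ≡ 1 (mod 71)
We can reduce the exponent: 226 mod 70 = 16
So 20^226 ≡ 20^16 (mod 71)
Computing: 20^16 mod 71 = 45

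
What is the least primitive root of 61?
2

A primitive root g modulo p has order p-1 = 60
Prime divisors of 60: [2, 3, 5]
g is a primitive root iff g^(60/q) ≢ 1 (mod 61) for each prime divisor q
Testing small values:
  g = 2: 2^30 ≡ 60, 2^20 ≡ 47, 2^12 ≡ 9 (mod 61) → none is 1, primitive root!
The smallest primitive root is 2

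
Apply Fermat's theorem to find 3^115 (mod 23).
By Fermat: 3^{22} ≡ 1 (mod 23). 115 = 5×22 + 5. So 3^{115} ≡ 3^{5} ≡ 13 (mod 23)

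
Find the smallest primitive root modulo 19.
2

A primitive root g modulo p has order p-1 = 18
Prime divisors of 18: [2, 3]
g is a primitive root iff g^(18/q) ≢ 1 (mod 19) for each prime divisor q
Testing small values:
  g = 2: 2^9 ≡ 18, 2^6 ≡ 7 (mod 19) → none is 1, primitive root!
The smallest primitive root is 2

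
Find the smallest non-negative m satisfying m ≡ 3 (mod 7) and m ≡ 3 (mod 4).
M = 7 × 4 = 28. M₁ = 4, y₁ ≡ 2 (mod 7). M₂ = 7, y₂ ≡ 3 (mod 4). m = 3×4×2 + 3×7×3 ≡ 3 (mod 28)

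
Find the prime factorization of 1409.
1409

Divide by primes starting from smallest:
1409 ÷ 1409 = 1

1409 = 1409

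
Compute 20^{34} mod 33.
16

Using successive squaring:
Binary expansion of 34: 100010
Powers of 20 mod 33 (each is the square of the previous):
  20^1 ≡ 20 (mod 33)
  20^2 ≡ 20² = 400 ≡ 4 (mod 33)
  20^4 ≡ 4² = 16 ≡ 16 (mod 33)
  20^8 ≡ 16² = 256 ≡ 25 (mod 33)
  20^16 ≡ 25² = 625 ≡ 31 (mod 33)
  20^32 ≡ 31² = 961 ≡ 4 (mod 33)
34 = 32 + 2, so 20^34 = 20^32 × 20^2 ≡ 4 × 4 (mod 33)
Multiplying step by step:
  4 × 4 = 16 ≡ 16 (mod 33)
Result: 20^34 ≡ 16 (mod 33)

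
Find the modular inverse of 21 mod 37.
21^(-1) ≡ 30 (mod 37). Verification: 21 × 30 = 630 ≡ 1 (mod 37)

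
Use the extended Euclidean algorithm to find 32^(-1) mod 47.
Extended GCD: 32(-22) + 47(15) = 1. So 32^(-1) ≡ 25 ≡ 25 (mod 47). Verify: 32 × 25 = 800 ≡ 1 (mod 47)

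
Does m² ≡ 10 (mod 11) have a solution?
By Euler's criterion: 10^{5} ≡ 10 (mod 11). Since this equals -1 (≡ 10), 10 is not a QR.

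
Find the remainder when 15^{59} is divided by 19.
By Fermat: 15^{18} ≡ 1 (mod 19). 59 = 3×18 + 5. So 15^{59} ≡ 15^{5} ≡ 2 (mod 19)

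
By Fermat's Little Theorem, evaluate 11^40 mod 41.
By Fermat's Little Theorem, 11^{40} ≡ 1 (mod 41) since 41 is prime and gcd(11, 41) = 1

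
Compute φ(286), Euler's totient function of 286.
120

Prime factorization: 286 = 2 × 11 × 13
Using the formula φ(n) = n × Π(1 - 1/p) for each prime factor p:
φ(286) = 286 × (1 - 1/2) × (1 - 1/11) × (1 - 1/13)
φ(286) = 120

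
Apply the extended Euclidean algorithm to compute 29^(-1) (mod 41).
Extended GCD: 29(17) + 41(-12) = 1. So 29^(-1) ≡ 17 ≡ 17 (mod 41). Verify: 29 × 17 = 493 ≡ 1 (mod 41)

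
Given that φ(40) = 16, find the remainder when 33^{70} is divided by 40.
By Euler: 33^{16} ≡ 1 (mod 40) since gcd(33, 40) = 1. 70 = 4×16 + 6. So 33^{70} ≡ 33^{6} ≡ 9 (mod 40)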